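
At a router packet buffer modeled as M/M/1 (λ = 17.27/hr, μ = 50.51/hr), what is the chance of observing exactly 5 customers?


ρ = 17.27/50.51 = 0.3419
P_n = (1−ρ)·ρ^n = (1 − 0.3419)·0.3419^5 = 0.6581·0.004673 = 0.003075

Final: 0.003075


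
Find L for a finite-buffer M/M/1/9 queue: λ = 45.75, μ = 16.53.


ρ = 45.75/16.53 = 2.7677
L = ρ[1 − (K+1)ρ^K + Kρ^(K+1)] / [(1−ρ)(1−ρ^(K+1))]
Numerator: 2.7677·(1 − 10·9529.370301 + 9·26374.391486) = 393225.319521
Denominator: (-1.7677)·(-26373.391486) = 46620.114895
L = 393225.319521/46620.114895 = 8.4347

Final: 8.4347


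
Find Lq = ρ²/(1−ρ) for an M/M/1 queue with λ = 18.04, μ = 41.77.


ρ = 18.04/41.77 = 0.4319
Lq = ρ²/(1−ρ) = 0.1865/0.5681 = 0.3283

Final: 0.3283


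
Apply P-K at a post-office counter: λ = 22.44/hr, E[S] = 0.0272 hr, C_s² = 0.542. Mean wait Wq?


ρ = λ·E[S] = 22.44·0.0272 = 0.6104
E[S²] = E[S]²(1+C_s²) = 0.0272²·(1+0.542) = 0.001141
Wq = λ·E[S²]/(2(1−ρ)) = 22.44·0.001141/(2·0.3896) = 0.03285 hr

Final: 0.03285 hr


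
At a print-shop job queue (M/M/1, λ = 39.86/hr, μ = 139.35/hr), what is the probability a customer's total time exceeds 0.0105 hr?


W ~ Exponential(μ−λ) for M/M/1.
μ − λ = 139.35 − 39.86 = 99.4900
P(W > t) = e^{−(μ−λ)t} = e^{−1.0446} = 0.351817

Final: 0.351817


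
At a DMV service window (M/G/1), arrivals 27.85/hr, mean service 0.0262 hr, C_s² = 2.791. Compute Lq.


ρ = λ·E[S] = 27.85·0.0262 = 0.7297
Lq = ρ²(1+C_s²)/(2(1−ρ)) = 0.5324·(1+2.791)/(2·0.2703)
= 0.5324·3.7910/0.5407 = 3.73321

Final: 3.73321


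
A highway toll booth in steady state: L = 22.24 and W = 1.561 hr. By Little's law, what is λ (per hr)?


λ = L/W = 22.24/1.561 = 14.2473 /hr

Final: 14.2473 /hr


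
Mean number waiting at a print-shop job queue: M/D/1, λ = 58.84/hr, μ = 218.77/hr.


ρ = 58.84/218.77 = 0.2690
M/D/1: Lq = ρ²/(2(1−ρ)) = 0.07234/(2·0.7310) = 0.04948

Final: 0.04948


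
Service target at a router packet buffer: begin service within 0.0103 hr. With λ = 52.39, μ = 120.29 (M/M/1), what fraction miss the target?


ρ = 52.39/120.29 = 0.4355
P(Wq > t) = ρ·e^{−(μ−λ)t} = 0.4355·e^{−0.6994}
= 0.4355·0.496898 = 0.216414

Final: 0.216414


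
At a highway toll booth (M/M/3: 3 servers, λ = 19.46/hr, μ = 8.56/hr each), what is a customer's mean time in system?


a = 2.2734; ρ = 0.7578; P₀ = 0.071725
Lq = P₀·a^c·ρ/(c!(1−ρ)²) = 1.81420
Wq = Lq/λ = 1.81420/19.46 = 0.09323 hr
W = Wq + 1/μ = 0.09323 + 0.11682 = 0.21005 hr

Final: 0.21005 hr


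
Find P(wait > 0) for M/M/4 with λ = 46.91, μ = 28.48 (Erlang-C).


a = λ/μ = 1.6471; ρ = a/4 = 0.4118
P₀ = 0.189761 (from M/M/c formula)
C(c,a) = [a^c/(c!(1−ρ))]·P₀ = [7.36041/(24·0.5882)]·0.189761
= 0.52138·0.189761 = 0.098937

Final: 0.098937


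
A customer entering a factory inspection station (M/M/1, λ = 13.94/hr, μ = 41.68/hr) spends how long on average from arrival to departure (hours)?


W = 1/(μ−λ) = 1/(41.68 − 13.94) = 1/27.74 = 0.03605 hr

Final: 0.03605 hr


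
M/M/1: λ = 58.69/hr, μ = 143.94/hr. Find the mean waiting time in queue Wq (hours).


ρ = 58.69/143.94 = 0.4077
Wq = ρ/(μ−λ) = 0.4077/(143.94 − 58.69) = 0.4077/85.25 = 0.004783 hr

Final: 0.004783 hr


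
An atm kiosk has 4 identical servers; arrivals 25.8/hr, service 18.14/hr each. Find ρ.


ρ = λ/(cμ) = 25.8/(4·18.14) = 25.8/72.56 = 0.3556

Final: 0.3556


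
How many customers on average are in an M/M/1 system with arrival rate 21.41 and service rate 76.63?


ρ = λ/μ = 21.41/76.63 = 0.2794
L = ρ/(1−ρ) = 0.2794/(1 − 0.2794) = 0.2794/0.7206 = 0.3877

Final: 0.3877


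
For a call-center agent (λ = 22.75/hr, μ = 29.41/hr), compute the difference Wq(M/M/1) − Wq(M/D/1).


ρ = 22.75/29.41 = 0.7735
Wq(M/M/1) = ρ/(μ−λ) = 0.7735/6.66 = 0.11615 hr
Wq(M/D/1) = ρ/(2(μ−λ)) = 0.05807 hr
Savings = 0.11615 − 0.05807 = 0.05807 hr

Final: 0.05807 hr


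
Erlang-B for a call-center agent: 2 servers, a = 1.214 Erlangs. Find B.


B(c,a) = (a^c/c!) / Σ_{k=0}^{c} a^k/k!
a^2/2! = 0.736898
Σ terms (k=0..2): 1.00000 + 1.21400 + 0.73690 = 2.950898
B = 0.736898/2.950898 = 0.249720

Final: 0.249720


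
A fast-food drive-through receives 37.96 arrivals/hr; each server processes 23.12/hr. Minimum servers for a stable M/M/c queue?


Stability requires cμ > λ ⇔ c > λ/μ.
λ/μ = 37.96/23.12 = 1.6419
Minimum integer c = ⌊1.6419⌋ + 1 = 2
Check: 2·23.12 = 46.24 > 37.96, while 1·23.12 = 23.12 ≤ 37.96

Final: 2 servers


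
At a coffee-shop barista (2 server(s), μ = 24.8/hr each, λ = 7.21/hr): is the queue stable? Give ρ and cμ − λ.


Total capacity cμ = 2·24.8 = 49.60/hr
ρ = λ/(cμ) = 7.21/49.60 = 0.1454
Stable ⇔ ρ < 1: YES
Spare capacity = cμ − λ = 49.60 − 7.21 = 42.39/hr

Final: ρ = 0.1454; stable; margin = 42.39/hr


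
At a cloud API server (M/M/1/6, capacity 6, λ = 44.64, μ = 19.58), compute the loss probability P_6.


ρ = λ/μ = 44.64/19.58 = 2.2799
P_K = (1−ρ)ρ^K/(1−ρ^(K+1)) = (-1.2799·140.432941)/(1 − 320.169892)
= -179.736951/-319.169892 = 0.563139

Final: 0.563139


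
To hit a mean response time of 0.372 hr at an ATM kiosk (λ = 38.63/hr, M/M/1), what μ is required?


W = 1/(μ−λ) ⇒ μ − λ = 1/W = 1/0.372 = 2.6882
μ = λ + 1/W = 38.63 + 2.6882 = 41.3182 per hr

Final: 41.3182 /hr


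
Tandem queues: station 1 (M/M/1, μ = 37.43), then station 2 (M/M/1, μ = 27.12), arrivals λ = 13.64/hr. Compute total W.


Each node sees arrival rate λ = 13.64/hr (tandem ⇒ throughput preserved).
W₁ = 1/(μ₁−λ) = 1/(37.43−13.64) = 0.04203 hr
W₂ = 1/(μ₂−λ) = 1/(27.12−13.64) = 0.07418 hr
W_total = W₁ + W₂ = 0.04203 + 0.07418 = 0.11622 hr

Final: 0.11622 hr


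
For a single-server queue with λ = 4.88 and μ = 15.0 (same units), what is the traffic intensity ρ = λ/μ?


ρ = λ/μ = 4.88/15.0 = 0.3253

Final: 0.3253


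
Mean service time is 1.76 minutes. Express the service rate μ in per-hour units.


μ = 1/(service time) in consistent units.
1 hour = 60 min, so μ = 60/1.76 = 34.0909 per hour

Final: 34.0909 /hr


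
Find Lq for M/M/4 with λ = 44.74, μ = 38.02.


a = λ/μ = 1.1767; ρ = a/4 = 0.2942
P₀ = 0.307324
Lq = P₀·a^c·ρ / (c!·(1−ρ)²) = 0.307324·1.91750·0.2942/(24·0.49817)
= 0.01450

Final: 0.01450


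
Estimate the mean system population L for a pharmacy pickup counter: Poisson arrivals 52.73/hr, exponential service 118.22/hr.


ρ = λ/μ = 52.73/118.22 = 0.4460
L = ρ/(1−ρ) = 0.4460/(1 − 0.4460) = 0.4460/0.5540 = 0.8052

Final: 0.8052


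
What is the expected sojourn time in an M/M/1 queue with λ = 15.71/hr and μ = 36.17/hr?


W = 1/(μ−λ) = 1/(36.17 − 15.71) = 1/20.46 = 0.04888 hr

Final: 0.04888 hr


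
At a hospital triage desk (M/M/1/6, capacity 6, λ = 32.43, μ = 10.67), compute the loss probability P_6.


ρ = λ/μ = 32.43/10.67 = 3.0394
P_K = (1−ρ)ρ^K/(1−ρ^(K+1)) = (-2.0394·788.306623)/(1 − 2395.949746)
= -1607.643123/-2394.949746 = 0.671264

Final: 0.671264


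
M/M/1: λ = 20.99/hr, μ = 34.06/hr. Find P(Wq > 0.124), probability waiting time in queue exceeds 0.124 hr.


ρ = 20.99/34.06 = 0.6163
P(Wq > t) = ρ·e^{−(μ−λ)t} = 0.6163·e^{−1.6207}
= 0.6163·0.197764 = 0.121875

Final: 0.121875


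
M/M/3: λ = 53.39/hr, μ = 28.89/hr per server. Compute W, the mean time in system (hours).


a = 1.8480; ρ = 0.6160; P₀ = 0.137077
Lq = P₀·a^c·ρ/(c!(1−ρ)²) = 0.60244
Wq = Lq/λ = 0.60244/53.39 = 0.01128 hr
W = Wq + 1/μ = 0.01128 + 0.03461 = 0.04590 hr

Final: 0.04590 hr


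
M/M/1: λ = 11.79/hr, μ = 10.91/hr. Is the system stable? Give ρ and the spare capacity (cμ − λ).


Total capacity cμ = 1·10.91 = 10.91/hr
ρ = λ/(cμ) = 11.79/10.91 = 1.0807
Stable ⇔ ρ < 1: NO
Spare capacity = cμ − λ = 10.91 − 11.79 = -0.88/hr

Final: ρ = 1.0807; unstable; margin = -0.88/hr


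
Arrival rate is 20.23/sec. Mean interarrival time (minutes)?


Mean interarrival time = 1/λ = 1/20.23 second = 0.04943 second
In minutes: 0.04943 × 0.0166667 = 0.0008239 min

Final: 0.0008239 min


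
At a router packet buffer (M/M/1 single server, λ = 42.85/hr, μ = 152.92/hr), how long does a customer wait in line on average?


ρ = 42.85/152.92 = 0.2802
Wq = ρ/(μ−λ) = 0.2802/(152.92 − 42.85) = 0.2802/110.07 = 0.002546 hr

Final: 0.002546 hr


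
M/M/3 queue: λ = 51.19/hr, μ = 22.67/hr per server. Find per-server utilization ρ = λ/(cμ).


ρ = λ/(cμ) = 51.19/(3·22.67) = 51.19/68.01 = 0.7527

Final: 0.7527


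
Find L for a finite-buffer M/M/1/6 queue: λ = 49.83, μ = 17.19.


ρ = 49.83/17.19 = 2.8988
L = ρ[1 − (K+1)ρ^K + Kρ^(K+1)] / [(1−ρ)(1−ρ^(K+1))]
Numerator: 2.8988·(1 − 7·593.321468 + 6·1719.907433) = 17877.329429
Denominator: (-1.8988)·(-1718.907433) = 3263.824236
L = 17877.329429/3263.824236 = 5.4774

Final: 5.4774


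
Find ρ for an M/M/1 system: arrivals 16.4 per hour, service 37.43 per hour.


ρ = λ/μ = 16.4/37.43 = 0.4382

Final: 0.4382


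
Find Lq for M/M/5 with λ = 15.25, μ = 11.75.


a = λ/μ = 1.2979; ρ = a/5 = 0.2596
P₀ = 0.272914
Lq = P₀·a^c·ρ / (c!·(1−ρ)²) = 0.272914·3.68265·0.2596/(120·0.54823)
= 0.003966

Final: 0.003966


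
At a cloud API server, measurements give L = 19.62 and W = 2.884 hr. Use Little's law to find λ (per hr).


λ = L/W = 19.62/2.884 = 6.8031 /hr

Final: 6.8031 /hr


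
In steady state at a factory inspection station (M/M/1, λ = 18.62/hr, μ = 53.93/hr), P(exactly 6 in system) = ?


ρ = 18.62/53.93 = 0.3453
P_n = (1−ρ)·ρ^n = (1 − 0.3453)·0.3453^6 = 0.6547·0.001694 = 0.001109

Final: 0.001109


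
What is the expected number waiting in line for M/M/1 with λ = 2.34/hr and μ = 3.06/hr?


ρ = 2.34/3.06 = 0.7647
Lq = ρ²/(1−ρ) = 0.5848/0.2353 = 2.4853

Final: 2.4853


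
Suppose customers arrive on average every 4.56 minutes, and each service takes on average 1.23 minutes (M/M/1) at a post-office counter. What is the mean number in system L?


λ = 60/4.56 = 13.1579 /hr
μ = 60/1.23 = 48.7805 /hr
ρ = λ/μ = 13.1579/48.7805 = 0.2697
L = ρ/(1−ρ) = 0.2697/0.7303 = 0.3694

Final: 0.3694


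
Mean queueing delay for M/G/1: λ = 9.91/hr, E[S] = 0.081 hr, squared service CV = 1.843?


ρ = λ·E[S] = 9.91·0.081 = 0.8027
E[S²] = E[S]²(1+C_s²) = 0.081²·(1+1.843) = 0.018653
Wq = λ·E[S²]/(2(1−ρ)) = 9.91·0.018653/(2·0.1973) = 0.46847 hr

Final: 0.46847 hr


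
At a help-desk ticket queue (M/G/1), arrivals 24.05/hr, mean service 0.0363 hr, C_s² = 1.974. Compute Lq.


ρ = λ·E[S] = 24.05·0.0363 = 0.8730
Lq = ρ²(1+C_s²)/(2(1−ρ)) = 0.7622·(1+1.974)/(2·0.1270)
= 0.7622·2.9740/0.2540 = 8.92487

Final: 8.92487


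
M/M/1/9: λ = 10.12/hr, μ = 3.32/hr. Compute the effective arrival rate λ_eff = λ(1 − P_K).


ρ = 3.0482; P_K = (1−ρ)ρ^9/(1−ρ^10) = 0.671946
λ_eff = λ(1 − P_K) = 10.12·(1 − 0.671946) = 10.12·0.328054 = 3.3199 /hr

Final: 3.3199 /hr


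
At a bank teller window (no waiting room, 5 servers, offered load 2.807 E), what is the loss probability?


B(c,a) = (a^c/c!) / Σ_{k=0}^{c} a^k/k!
a^5/5! = 1.452215
Σ terms (k=0..5): 1.00000 + 2.80700 + 3.93962 + 3.68618 + 2.58677 + 1.45221 = 15.471788
B = 1.452215/15.471788 = 0.093862

Final: 0.093862


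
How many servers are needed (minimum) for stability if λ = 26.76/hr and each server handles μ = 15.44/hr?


Stability requires cμ > λ ⇔ c > λ/μ.
λ/μ = 26.76/15.44 = 1.7332
Minimum integer c = ⌊1.7332⌋ + 1 = 2
Check: 2·15.44 = 30.88 > 26.76, while 1·15.44 = 15.44 ≤ 26.76

Final: 2 servers


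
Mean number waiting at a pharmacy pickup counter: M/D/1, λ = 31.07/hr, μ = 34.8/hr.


ρ = 31.07/34.8 = 0.8928
M/D/1: Lq = ρ²/(2(1−ρ)) = 0.7971/(2·0.1072) = 3.71847

Final: 3.71847


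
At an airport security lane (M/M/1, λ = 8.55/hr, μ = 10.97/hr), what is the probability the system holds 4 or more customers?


ρ = 8.55/10.97 = 0.7794
P(N ≥ n) = ρ^n = 0.7794^4 = 0.369010

Final: 0.369010


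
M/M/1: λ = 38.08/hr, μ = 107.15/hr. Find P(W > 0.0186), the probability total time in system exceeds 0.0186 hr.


W ~ Exponential(μ−λ) for M/M/1.
μ − λ = 107.15 − 38.08 = 69.0700
P(W > t) = e^{−(μ−λ)t} = e^{−1.2847} = 0.276733

Final: 0.276733


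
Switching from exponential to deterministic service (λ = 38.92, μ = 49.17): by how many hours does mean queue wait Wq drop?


ρ = 38.92/49.17 = 0.7915
Wq(M/M/1) = ρ/(μ−λ) = 0.7915/10.25 = 0.07722 hr
Wq(M/D/1) = ρ/(2(μ−λ)) = 0.03861 hr
Savings = 0.07722 − 0.03861 = 0.03861 hr

Final: 0.03861 hr


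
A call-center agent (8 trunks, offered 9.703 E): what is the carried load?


B(8,9.703) = 0.324210 (Erlang-B)
Carried load = a(1 − B) = 9.703·(1 − 0.324210) = 9.703·0.675790 = 6.5572 E

Final: 6.5572 Erlangs


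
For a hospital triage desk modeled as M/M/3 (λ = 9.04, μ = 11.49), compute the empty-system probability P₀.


a = λ/μ = 9.04/11.49 = 0.7868; ρ = a/c = 0.2623
Σ_{k=0}^{2} a^k/k! (terms k=0..2) = 1.00000 + 0.78677 + 0.30950 = 2.09628
Tail: a^3/(3!(1−ρ)) = 0.48702/(6·0.7377) = 0.11002
P₀ = 1/(2.09628 + 0.11002) = 1/2.20630 = 0.453248

Final: 0.453248


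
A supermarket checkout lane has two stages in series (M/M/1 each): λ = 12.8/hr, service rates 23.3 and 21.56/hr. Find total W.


Each node sees arrival rate λ = 12.8/hr (tandem ⇒ throughput preserved).
W₁ = 1/(μ₁−λ) = 1/(23.3−12.8) = 0.09524 hr
W₂ = 1/(μ₂−λ) = 1/(21.56−12.8) = 0.11416 hr
W_total = W₁ + W₂ = 0.09524 + 0.11416 = 0.20939 hr

Final: 0.20939 hr


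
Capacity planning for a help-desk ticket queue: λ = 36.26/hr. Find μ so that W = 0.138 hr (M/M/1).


W = 1/(μ−λ) ⇒ μ − λ = 1/W = 1/0.138 = 7.2464
μ = λ + 1/W = 36.26 + 7.2464 = 43.5064 per hr

Final: 43.5064 /hr


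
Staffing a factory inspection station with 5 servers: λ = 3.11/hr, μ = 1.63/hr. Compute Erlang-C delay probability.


a = λ/μ = 1.9080; ρ = a/5 = 0.3816
P₀ = 0.147521 (from M/M/c formula)
C(c,a) = [a^c/(c!(1−ρ))]·P₀ = [25.28506/(120·0.6184)]·0.147521
= 0.34073·0.147521 = 0.050265

Final: 0.050265


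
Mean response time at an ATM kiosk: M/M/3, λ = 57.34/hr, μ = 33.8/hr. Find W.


a = 1.6964; ρ = 0.5655; P₀ = 0.166442
Lq = P₀·a^c·ρ/(c!(1−ρ)²) = 0.40564
Wq = Lq/λ = 0.40564/57.34 = 0.007074 hr
W = Wq + 1/μ = 0.007074 + 0.02959 = 0.03666 hr

Final: 0.03666 hr


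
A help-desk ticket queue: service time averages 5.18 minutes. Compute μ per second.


μ = 1/(service time) in consistent units.
1 second = 0.0166667 min, so μ = 0.0166667/5.18 = 0.003218 per second

Final: 0.003218 /sec


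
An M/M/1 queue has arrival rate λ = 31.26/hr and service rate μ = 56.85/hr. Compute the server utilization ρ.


ρ = λ/μ = 31.26/56.85 = 0.5499

Final: 0.5499


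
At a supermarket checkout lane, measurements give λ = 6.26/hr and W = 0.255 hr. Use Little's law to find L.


L = λW = 6.26·0.255 = 1.5963

Final: 1.5963


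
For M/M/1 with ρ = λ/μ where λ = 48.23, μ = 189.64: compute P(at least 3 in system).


ρ = 48.23/189.64 = 0.2543
P(N ≥ n) = ρ^n = 0.2543^3 = 0.016450

Final: 0.016450


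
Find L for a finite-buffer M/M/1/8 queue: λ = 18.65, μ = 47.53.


ρ = 18.65/47.53 = 0.3924
L = ρ[1 − (K+1)ρ^K + Kρ^(K+1)] / [(1−ρ)(1−ρ^(K+1))]
Numerator: 0.3924·(1 − 9·0.0005619 + 8·0.0002205) = 0.391091
Denominator: (0.6076)·(0.999780) = 0.607482
L = 0.391091/0.607482 = 0.6438

Final: 0.6438


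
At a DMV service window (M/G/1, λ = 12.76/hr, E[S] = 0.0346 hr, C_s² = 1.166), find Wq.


ρ = λ·E[S] = 12.76·0.0346 = 0.4415
E[S²] = E[S]²(1+C_s²) = 0.0346²·(1+1.166) = 0.002593
Wq = λ·E[S²]/(2(1−ρ)) = 12.76·0.002593/(2·0.5585) = 0.02962 hr

Final: 0.02962 hr


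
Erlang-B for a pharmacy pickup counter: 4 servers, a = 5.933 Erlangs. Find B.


B(c,a) = (a^c/c!) / Σ_{k=0}^{c} a^k/k!
a^4/4! = 51.628101
Σ terms (k=0..4): 1.00000 + 5.93300 + 17.60024 + 34.80742 + 51.62810 = 110.968762
B = 51.628101/110.968762 = 0.465249

Final: 0.465249


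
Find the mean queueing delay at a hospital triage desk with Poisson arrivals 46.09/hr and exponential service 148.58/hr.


ρ = 46.09/148.58 = 0.3102
Wq = ρ/(μ−λ) = 0.3102/(148.58 − 46.09) = 0.3102/102.49 = 0.003027 hr

Final: 0.003027 hr


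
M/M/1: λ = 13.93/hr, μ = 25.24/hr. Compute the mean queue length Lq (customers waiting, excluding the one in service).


ρ = 13.93/25.24 = 0.5519
Lq = ρ²/(1−ρ) = 0.3046/0.4481 = 0.6798

Final: 0.6798


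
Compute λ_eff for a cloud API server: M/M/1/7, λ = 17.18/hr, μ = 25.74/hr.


ρ = 0.6674; P_K = (1−ρ)ρ^7/(1−ρ^8) = 0.020428
λ_eff = λ(1 − P_K) = 17.18·(1 − 0.020428) = 17.18·0.979572 = 16.8291 /hr

Final: 16.8291 /hr


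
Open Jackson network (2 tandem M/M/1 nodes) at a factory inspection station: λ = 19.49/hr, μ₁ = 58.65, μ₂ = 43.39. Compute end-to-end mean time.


Each node sees arrival rate λ = 19.49/hr (tandem ⇒ throughput preserved).
W₁ = 1/(μ₁−λ) = 1/(58.65−19.49) = 0.02554 hr
W₂ = 1/(μ₂−λ) = 1/(43.39−19.49) = 0.04184 hr
W_total = W₁ + W₂ = 0.02554 + 0.04184 = 0.06738 hr

Final: 0.06738 hr


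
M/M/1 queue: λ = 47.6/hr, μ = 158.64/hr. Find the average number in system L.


ρ = λ/μ = 47.6/158.64 = 0.3001
L = ρ/(1−ρ) = 0.3001/(1 − 0.3001) = 0.3001/0.6999 = 0.4287

Final: 0.4287


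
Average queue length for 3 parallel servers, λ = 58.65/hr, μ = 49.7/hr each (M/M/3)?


a = λ/μ = 1.1801; ρ = a/3 = 0.3934
P₀ = 0.300492
Lq = P₀·a^c·ρ / (c!·(1−ρ)²) = 0.300492·1.64337·0.3934/(6·0.36801)
= 0.08797

Final: 0.08797


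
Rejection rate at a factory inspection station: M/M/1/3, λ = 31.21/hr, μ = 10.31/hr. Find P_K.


ρ = λ/μ = 31.21/10.31 = 3.0272
P_K = (1−ρ)ρ^K/(1−ρ^(K+1)) = (-2.0272·27.739927)/(1 − 83.973144)
= -56.233217/-82.973144 = 0.677728

Final: 0.677728


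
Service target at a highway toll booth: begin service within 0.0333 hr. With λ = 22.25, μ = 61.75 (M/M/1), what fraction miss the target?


ρ = 22.25/61.75 = 0.3603
P(Wq > t) = ρ·e^{−(μ−λ)t} = 0.3603·e^{−1.3154}
= 0.3603·0.268380 = 0.096704

Final: 0.096704


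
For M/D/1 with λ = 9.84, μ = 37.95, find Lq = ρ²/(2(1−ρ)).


ρ = 9.84/37.95 = 0.2593
M/D/1: Lq = ρ²/(2(1−ρ)) = 0.06723/(2·0.7407) = 0.04538

Final: 0.04538


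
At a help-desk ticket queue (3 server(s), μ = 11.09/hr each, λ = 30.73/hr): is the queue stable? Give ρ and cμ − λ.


Total capacity cμ = 3·11.09 = 33.27/hr
ρ = λ/(cμ) = 30.73/33.27 = 0.9237
Stable ⇔ ρ < 1: YES
Spare capacity = cμ − λ = 33.27 − 30.73 = 2.54/hr

Final: ρ = 0.9237; stable; margin = 2.54/hr


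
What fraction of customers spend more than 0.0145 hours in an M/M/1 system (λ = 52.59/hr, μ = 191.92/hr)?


W ~ Exponential(μ−λ) for M/M/1.
μ − λ = 191.92 − 52.59 = 139.3300
P(W > t) = e^{−(μ−λ)t} = e^{−2.0203} = 0.132618

Final: 0.132618


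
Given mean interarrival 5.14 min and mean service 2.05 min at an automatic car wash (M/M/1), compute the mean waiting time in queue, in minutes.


λ = 60/5.14 = 11.6732 /hr
μ = 60/2.05 = 29.2683 /hr
ρ = λ/μ = 11.6732/29.2683 = 0.3988
Wq = ρ/(μ−λ) = 0.3988/(29.2683−11.6732) = 0.02267 hr
In minutes: 0.02267·60 = 1.360 min

Final: 1.360 min


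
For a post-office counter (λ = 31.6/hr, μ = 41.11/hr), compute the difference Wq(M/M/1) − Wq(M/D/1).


ρ = 31.6/41.11 = 0.7687
Wq(M/M/1) = ρ/(μ−λ) = 0.7687/9.51 = 0.08083 hr
Wq(M/D/1) = ρ/(2(μ−λ)) = 0.04041 hr
Savings = 0.08083 − 0.04041 = 0.04041 hr

Final: 0.04041 hr


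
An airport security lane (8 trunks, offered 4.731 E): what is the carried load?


B(8,4.731) = 0.057892 (Erlang-B)
Carried load = a(1 − B) = 4.731·(1 − 0.057892) = 4.731·0.942108 = 4.4571 E

Final: 4.4571 Erlangs


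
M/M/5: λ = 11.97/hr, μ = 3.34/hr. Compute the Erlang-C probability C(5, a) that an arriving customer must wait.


a = λ/μ = 3.5838; ρ = a/5 = 0.7168
P₀ = 0.023285 (from M/M/c formula)
C(c,a) = [a^c/(c!(1−ρ))]·P₀ = [591.20544/(120·0.2832)]·0.023285
= 17.39452·0.023285 = 0.405037

Final: 0.405037


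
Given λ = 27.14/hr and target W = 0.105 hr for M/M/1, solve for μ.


W = 1/(μ−λ) ⇒ μ − λ = 1/W = 1/0.105 = 9.5238
μ = λ + 1/W = 27.14 + 9.5238 = 36.6638 per hr

Final: 36.6638 /hr


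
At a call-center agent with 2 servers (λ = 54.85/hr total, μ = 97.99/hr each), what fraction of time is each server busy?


ρ = λ/(cμ) = 54.85/(2·97.99) = 54.85/195.98 = 0.2799

Final: 0.2799


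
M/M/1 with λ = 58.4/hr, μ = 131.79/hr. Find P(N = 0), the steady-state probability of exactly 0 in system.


ρ = 58.4/131.79 = 0.4431
P_n = (1−ρ)·ρ^n = (1 − 0.4431)·0.4431^0 = 0.5569·1.000000 = 0.556871

Final: 0.556871


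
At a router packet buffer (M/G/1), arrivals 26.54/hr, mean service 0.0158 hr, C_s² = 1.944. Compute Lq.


ρ = λ·E[S] = 26.54·0.0158 = 0.4193
Lq = ρ²(1+C_s²)/(2(1−ρ)) = 0.1758·(1+1.944)/(2·0.5807)
= 0.1758·2.9440/1.1613 = 0.44575

Final: 0.44575


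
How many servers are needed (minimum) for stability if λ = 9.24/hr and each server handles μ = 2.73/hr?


Stability requires cμ > λ ⇔ c > λ/μ.
λ/μ = 9.24/2.73 = 3.3846
Minimum integer c = ⌊3.3846⌋ + 1 = 4
Check: 4·2.73 = 10.92 > 9.24, while 3·2.73 = 8.19 ≤ 9.24

Final: 4 servers


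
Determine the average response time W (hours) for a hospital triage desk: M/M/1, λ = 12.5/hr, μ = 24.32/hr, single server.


W = 1/(μ−λ) = 1/(24.32 − 12.5) = 1/11.82 = 0.08460 hr

Final: 0.08460 hr


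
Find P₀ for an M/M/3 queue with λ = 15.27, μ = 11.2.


a = λ/μ = 15.27/11.2 = 1.3634; ρ = a/c = 0.4545
Σ_{k=0}^{2} a^k/k! (terms k=0..2) = 1.00000 + 1.36339 + 0.92942 = 3.29281
Tail: a^3/(3!(1−ρ)) = 2.53433/(6·0.5455) = 0.77426
P₀ = 1/(3.29281 + 0.77426) = 1/4.06708 = 0.245877

Final: 0.245877


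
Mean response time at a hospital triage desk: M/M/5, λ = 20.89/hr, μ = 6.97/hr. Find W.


a = 2.9971; ρ = 0.5994; P₀ = 0.046797
Lq = P₀·a^c·ρ/(c!(1−ρ)²) = 0.35232
Wq = Lq/λ = 0.35232/20.89 = 0.01687 hr
W = Wq + 1/μ = 0.01687 + 0.14347 = 0.16034 hr

Final: 0.16034 hr


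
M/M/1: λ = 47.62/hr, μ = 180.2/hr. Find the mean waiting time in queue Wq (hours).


ρ = 47.62/180.2 = 0.2643
Wq = ρ/(μ−λ) = 0.2643/(180.2 − 47.62) = 0.2643/132.58 = 0.001993 hr

Final: 0.001993 hr


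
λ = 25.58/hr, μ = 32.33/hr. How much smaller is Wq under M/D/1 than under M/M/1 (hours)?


ρ = 25.58/32.33 = 0.7912
Wq(M/M/1) = ρ/(μ−λ) = 0.7912/6.75 = 0.11722 hr
Wq(M/D/1) = ρ/(2(μ−λ)) = 0.05861 hr
Savings = 0.11722 − 0.05861 = 0.05861 hr

Final: 0.05861 hr


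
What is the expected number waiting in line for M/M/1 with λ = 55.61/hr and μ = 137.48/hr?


ρ = 55.61/137.48 = 0.4045
Lq = ρ²/(1−ρ) = 0.1636/0.5955 = 0.2748

Final: 0.2748


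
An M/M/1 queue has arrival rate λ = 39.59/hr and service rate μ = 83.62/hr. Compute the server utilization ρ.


ρ = λ/μ = 39.59/83.62 = 0.4735

Final: 0.4735


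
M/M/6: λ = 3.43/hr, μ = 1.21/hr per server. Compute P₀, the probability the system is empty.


a = λ/μ = 3.43/1.21 = 2.8347; ρ = a/c = 0.4725
Σ_{k=0}^{5} a^k/k! (terms k=0..5) = 1.00000 + 2.83471 + 4.01779 + 3.79643 + 2.69044 + 1.52533 = 15.86470
Tail: a^6/(6!(1−ρ)) = 518.86276/(720·0.5275) = 1.36602
P₀ = 1/(15.86470 + 1.36602) = 1/17.23072 = 0.058036

Final: 0.058036


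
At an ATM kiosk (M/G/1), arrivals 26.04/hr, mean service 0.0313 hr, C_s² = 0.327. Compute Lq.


ρ = λ·E[S] = 26.04·0.0313 = 0.8151
Lq = ρ²(1+C_s²)/(2(1−ρ)) = 0.6643·(1+0.327)/(2·0.1849)
= 0.6643·1.3270/0.3699 = 2.38321

Final: 2.38321


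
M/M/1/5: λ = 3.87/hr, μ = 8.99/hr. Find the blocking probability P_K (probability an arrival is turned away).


ρ = λ/μ = 3.87/8.99 = 0.4305
P_K = (1−ρ)ρ^K/(1−ρ^(K+1)) = (0.5695·0.014783)/(1 − 0.006364)
= 0.008419/0.993636 = 0.008473

Final: 0.008473


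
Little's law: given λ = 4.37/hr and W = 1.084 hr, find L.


L = λW = 4.37·1.084 = 4.7371

Final: 4.7371


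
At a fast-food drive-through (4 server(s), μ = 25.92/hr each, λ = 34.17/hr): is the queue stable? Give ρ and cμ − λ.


Total capacity cμ = 4·25.92 = 103.68/hr
ρ = λ/(cμ) = 34.17/103.68 = 0.3296
Stable ⇔ ρ < 1: YES
Spare capacity = cμ − λ = 103.68 − 34.17 = 69.51/hr

Final: ρ = 0.3296; stable; margin = 69.51/hr


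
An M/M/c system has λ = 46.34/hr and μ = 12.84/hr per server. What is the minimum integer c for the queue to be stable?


Stability requires cμ > λ ⇔ c > λ/μ.
λ/μ = 46.34/12.84 = 3.6090
Minimum integer c = ⌊3.6090⌋ + 1 = 4
Check: 4·12.84 = 51.36 > 46.34, while 3·12.84 = 38.52 ≤ 46.34

Final: 4 servers


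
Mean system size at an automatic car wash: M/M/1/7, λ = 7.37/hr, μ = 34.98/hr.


ρ = 7.37/34.98 = 0.2107
L = ρ[1 − (K+1)ρ^K + Kρ^(K+1)] / [(1−ρ)(1−ρ^(K+1))]
Numerator: 0.2107·(1 − 8·0.00001843 + 7·0.000003883) = 0.210666
Denominator: (0.7893)·(0.999996) = 0.789305
L = 0.210666/0.789305 = 0.2669

Final: 0.2669


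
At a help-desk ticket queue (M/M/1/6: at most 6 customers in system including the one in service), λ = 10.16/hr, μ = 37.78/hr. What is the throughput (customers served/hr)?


ρ = 0.2689; P_K = (1−ρ)ρ^6/(1−ρ^7) = 0.0002766
λ_eff = λ(1 − P_K) = 10.16·(1 − 0.0002766) = 10.16·0.999723 = 10.1572 /hr

Final: 10.1572 /hr


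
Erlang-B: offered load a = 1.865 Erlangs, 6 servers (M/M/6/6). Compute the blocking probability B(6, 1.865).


B(c,a) = (a^c/c!) / Σ_{k=0}^{c} a^k/k!
a^6/6! = 0.058444
Σ terms (k=0..6): 1.00000 + 1.86500 + 1.73911 + 1.08115 + 0.50409 + 0.18802 + 0.05844 = 6.435814
B = 0.058444/6.435814 = 0.009081

Final: 0.009081


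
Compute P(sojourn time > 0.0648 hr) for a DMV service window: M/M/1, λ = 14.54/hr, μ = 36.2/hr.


W ~ Exponential(μ−λ) for M/M/1.
μ − λ = 36.2 − 14.54 = 21.6600
P(W > t) = e^{−(μ−λ)t} = e^{−1.4036} = 0.245719

Final: 0.245719


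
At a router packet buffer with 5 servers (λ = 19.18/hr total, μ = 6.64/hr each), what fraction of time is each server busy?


ρ = λ/(cμ) = 19.18/(5·6.64) = 19.18/33.20 = 0.5777

Final: 0.5777


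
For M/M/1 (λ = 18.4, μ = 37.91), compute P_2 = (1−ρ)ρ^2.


ρ = 18.4/37.91 = 0.4854
P_n = (1−ρ)·ρ^n = (1 − 0.4854)·0.4854^2 = 0.5146·0.235574 = 0.121236

Final: 0.121236


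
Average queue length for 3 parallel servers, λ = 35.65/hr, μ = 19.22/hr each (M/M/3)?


a = λ/μ = 1.8548; ρ = a/3 = 0.6183
P₀ = 0.135845
Lq = P₀·a^c·ρ / (c!·(1−ρ)²) = 0.135845·6.38144·0.6183/(6·0.14571)
= 0.61306

Final: 0.61306


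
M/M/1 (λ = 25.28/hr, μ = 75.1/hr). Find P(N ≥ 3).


ρ = 25.28/75.1 = 0.3366
P(N ≥ n) = ρ^n = 0.3366^3 = 0.038143

Final: 0.038143


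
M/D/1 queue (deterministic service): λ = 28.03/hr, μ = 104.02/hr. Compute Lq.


ρ = 28.03/104.02 = 0.2695
M/D/1: Lq = ρ²/(2(1−ρ)) = 0.07261/(2·0.7305) = 0.04970

Final: 0.04970


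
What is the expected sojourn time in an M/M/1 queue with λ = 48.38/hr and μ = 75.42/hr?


W = 1/(μ−λ) = 1/(75.42 − 48.38) = 1/27.04 = 0.03698 hr

Final: 0.03698 hr


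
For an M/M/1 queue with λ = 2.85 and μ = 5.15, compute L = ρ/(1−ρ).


ρ = λ/μ = 2.85/5.15 = 0.5534
L = ρ/(1−ρ) = 0.5534/(1 − 0.5534) = 0.5534/0.4466 = 1.2391

Final: 1.2391


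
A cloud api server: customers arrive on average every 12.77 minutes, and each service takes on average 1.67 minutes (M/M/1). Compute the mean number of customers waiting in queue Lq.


λ = 60/12.77 = 4.6985 /hr
μ = 60/1.67 = 35.9281 /hr
ρ = λ/μ = 4.6985/35.9281 = 0.1308
Lq = ρ²/(1−ρ) = 0.01710/0.8692 = 0.01968

Final: 0.01968


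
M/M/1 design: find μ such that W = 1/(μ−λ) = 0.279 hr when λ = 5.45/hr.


W = 1/(μ−λ) ⇒ μ − λ = 1/W = 1/0.279 = 3.5842
μ = λ + 1/W = 5.45 + 3.5842 = 9.0342 per hr

Final: 9.0342 /hr


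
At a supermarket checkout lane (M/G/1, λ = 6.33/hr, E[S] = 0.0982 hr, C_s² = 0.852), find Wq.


ρ = λ·E[S] = 6.33·0.0982 = 0.6216
E[S²] = E[S]²(1+C_s²) = 0.0982²·(1+0.852) = 0.017859
Wq = λ·E[S²]/(2(1−ρ)) = 6.33·0.017859/(2·0.3784) = 0.14938 hr

Final: 0.14938 hr


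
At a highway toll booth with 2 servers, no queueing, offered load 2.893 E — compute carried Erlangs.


B(2,2.893) = 0.518057 (Erlang-B)
Carried load = a(1 − B) = 2.893·(1 − 0.518057) = 2.893·0.481943 = 1.3943 E

Final: 1.3943 Erlangs


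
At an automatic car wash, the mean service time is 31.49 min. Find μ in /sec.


μ = 1/(service time) in consistent units.
1 second = 0.0166667 min, so μ = 0.0166667/31.49 = 0.0005293 per second

Final: 0.0005293 /sec


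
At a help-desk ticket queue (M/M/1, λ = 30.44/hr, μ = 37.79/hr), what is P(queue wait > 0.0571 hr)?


ρ = 30.44/37.79 = 0.8055
P(Wq > t) = ρ·e^{−(μ−λ)t} = 0.8055·e^{−0.4197}
= 0.8055·0.657254 = 0.529421

Final: 0.529421


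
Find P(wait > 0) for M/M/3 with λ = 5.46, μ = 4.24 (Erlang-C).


a = λ/μ = 1.2877; ρ = a/3 = 0.4292
P₀ = 0.267349 (from M/M/c formula)
C(c,a) = [a^c/(c!(1−ρ))]·P₀ = [2.13541/(6·0.5708)]·0.267349
= 0.62356·0.267349 = 0.166709

Final: 0.166709


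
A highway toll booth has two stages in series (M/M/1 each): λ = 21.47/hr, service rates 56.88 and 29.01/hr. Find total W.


Each node sees arrival rate λ = 21.47/hr (tandem ⇒ throughput preserved).
W₁ = 1/(μ₁−λ) = 1/(56.88−21.47) = 0.02824 hr
W₂ = 1/(μ₂−λ) = 1/(29.01−21.47) = 0.13263 hr
W_total = W₁ + W₂ = 0.02824 + 0.13263 = 0.16087 hr

Final: 0.16087 hr


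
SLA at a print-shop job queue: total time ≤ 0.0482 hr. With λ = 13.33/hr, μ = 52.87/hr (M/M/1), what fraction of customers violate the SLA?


W ~ Exponential(μ−λ) for M/M/1.
μ − λ = 52.87 − 13.33 = 39.5400
P(W > t) = e^{−(μ−λ)t} = e^{−1.9058} = 0.148699

Final: 0.148699


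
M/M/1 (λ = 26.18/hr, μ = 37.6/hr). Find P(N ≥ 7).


ρ = 26.18/37.6 = 0.6963
P(N ≥ n) = ρ^n = 0.6963^7 = 0.079336

Final: 0.079336


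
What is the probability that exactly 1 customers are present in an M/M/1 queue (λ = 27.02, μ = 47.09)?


ρ = 27.02/47.09 = 0.5738
P_n = (1−ρ)·ρ^n = (1 − 0.5738)·0.5738^1 = 0.4262·0.573795 = 0.244554

Final: 0.244554


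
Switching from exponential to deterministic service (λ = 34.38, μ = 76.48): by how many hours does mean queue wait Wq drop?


ρ = 34.38/76.48 = 0.4495
Wq(M/M/1) = ρ/(μ−λ) = 0.4495/42.10 = 0.01068 hr
Wq(M/D/1) = ρ/(2(μ−λ)) = 0.005339 hr
Savings = 0.01068 − 0.005339 = 0.005339 hr

Final: 0.005339 hr


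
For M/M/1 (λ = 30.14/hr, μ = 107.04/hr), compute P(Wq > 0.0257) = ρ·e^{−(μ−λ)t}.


ρ = 30.14/107.04 = 0.2816
P(Wq > t) = ρ·e^{−(μ−λ)t} = 0.2816·e^{−1.9763}
= 0.2816·0.138577 = 0.039020

Final: 0.039020


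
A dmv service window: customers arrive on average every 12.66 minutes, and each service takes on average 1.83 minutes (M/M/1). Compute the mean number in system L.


λ = 60/12.66 = 4.7393 /hr
μ = 60/1.83 = 32.7869 /hr
ρ = λ/μ = 4.7393/32.7869 = 0.1445
L = ρ/(1−ρ) = 0.1445/0.8555 = 0.1690

Final: 0.1690


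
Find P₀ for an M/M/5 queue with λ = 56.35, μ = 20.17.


a = λ/μ = 56.35/20.17 = 2.7938; ρ = a/c = 0.5588
Σ_{k=0}^{4} a^k/k! (terms k=0..4) = 1.00000 + 2.79375 + 3.90253 + 3.63423 + 2.53829 = 13.86880
Tail: a^5/(5!(1−ρ)) = 170.19238/(120·0.4412) = 3.21421
P₀ = 1/(13.86880 + 3.21421) = 1/17.08302 = 0.058538

Final: 0.058538


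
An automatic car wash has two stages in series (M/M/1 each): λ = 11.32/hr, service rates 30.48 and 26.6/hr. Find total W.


Each node sees arrival rate λ = 11.32/hr (tandem ⇒ throughput preserved).
W₁ = 1/(μ₁−λ) = 1/(30.48−11.32) = 0.05219 hr
W₂ = 1/(μ₂−λ) = 1/(26.6−11.32) = 0.06545 hr
W_total = W₁ + W₂ = 0.05219 + 0.06545 = 0.11764 hr

Final: 0.11764 hr


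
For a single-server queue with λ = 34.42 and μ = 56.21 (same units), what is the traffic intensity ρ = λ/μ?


ρ = λ/μ = 34.42/56.21 = 0.6123

Final: 0.6123


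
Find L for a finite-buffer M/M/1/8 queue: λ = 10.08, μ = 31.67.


ρ = 10.08/31.67 = 0.3183
L = ρ[1 − (K+1)ρ^K + Kρ^(K+1)] / [(1−ρ)(1−ρ^(K+1))]
Numerator: 0.3183·(1 − 9·0.0001053 + 8·0.00003352) = 0.318066
Denominator: (0.6817)·(0.999966) = 0.681695
L = 0.318066/0.681695 = 0.4666

Final: 0.4666


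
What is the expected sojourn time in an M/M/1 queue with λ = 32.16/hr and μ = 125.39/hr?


W = 1/(μ−λ) = 1/(125.39 − 32.16) = 1/93.23 = 0.01073 hr

Final: 0.01073 hr


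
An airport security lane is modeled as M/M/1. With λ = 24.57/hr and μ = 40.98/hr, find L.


ρ = λ/μ = 24.57/40.98 = 0.5996
L = ρ/(1−ρ) = 0.5996/(1 − 0.5996) = 0.5996/0.4004 = 1.4973

Final: 1.4973


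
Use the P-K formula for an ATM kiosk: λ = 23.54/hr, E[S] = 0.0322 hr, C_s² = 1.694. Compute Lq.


ρ = λ·E[S] = 23.54·0.0322 = 0.7580
Lq = ρ²(1+C_s²)/(2(1−ρ)) = 0.5745·(1+1.694)/(2·0.2420)
= 0.5745·2.6940/0.4840 = 3.19783

Final: 3.19783


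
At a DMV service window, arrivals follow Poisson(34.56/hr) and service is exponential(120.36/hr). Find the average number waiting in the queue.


ρ = 34.56/120.36 = 0.2871
Lq = ρ²/(1−ρ) = 0.08245/0.7129 = 0.1157

Final: 0.1157


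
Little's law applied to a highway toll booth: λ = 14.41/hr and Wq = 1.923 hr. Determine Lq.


Lq = λWq = 14.41·1.923 = 27.7104

Final: 27.7104


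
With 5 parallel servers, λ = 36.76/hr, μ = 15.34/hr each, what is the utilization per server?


ρ = λ/(cμ) = 36.76/(5·15.34) = 36.76/76.70 = 0.4793

Final: 0.4793


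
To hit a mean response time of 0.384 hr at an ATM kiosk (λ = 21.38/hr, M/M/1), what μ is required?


W = 1/(μ−λ) ⇒ μ − λ = 1/W = 1/0.384 = 2.6042
μ = λ + 1/W = 21.38 + 2.6042 = 23.9842 per hr

Final: 23.9842 /hr


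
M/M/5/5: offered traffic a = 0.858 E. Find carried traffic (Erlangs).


B(5,0.858) = 0.001643 (Erlang-B)
Carried load = a(1 − B) = 0.858·(1 − 0.001643) = 0.858·0.998357 = 0.8566 E

Final: 0.8566 Erlangs


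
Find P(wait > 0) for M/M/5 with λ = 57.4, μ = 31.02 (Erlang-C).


a = λ/μ = 1.8504; ρ = a/5 = 0.3701
P₀ = 0.156398 (from M/M/c formula)
C(c,a) = [a^c/(c!(1−ρ))]·P₀ = [21.69454/(120·0.6299)]·0.156398
= 0.28700·0.156398 = 0.044887

Final: 0.044887


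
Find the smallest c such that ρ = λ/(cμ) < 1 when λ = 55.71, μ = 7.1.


Stability requires cμ > λ ⇔ c > λ/μ.
λ/μ = 55.71/7.1 = 7.8465
Minimum integer c = ⌊7.8465⌋ + 1 = 8
Check: 8·7.1 = 56.80 > 55.71, while 7·7.1 = 49.70 ≤ 55.71

Final: 8 servers


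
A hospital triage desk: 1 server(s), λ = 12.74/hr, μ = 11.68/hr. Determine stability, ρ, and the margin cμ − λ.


Total capacity cμ = 1·11.68 = 11.68/hr
ρ = λ/(cμ) = 12.74/11.68 = 1.0908
Stable ⇔ ρ < 1: NO
Spare capacity = cμ − λ = 11.68 − 12.74 = -1.06/hr

Final: ρ = 1.0908; unstable; margin = -1.06/hr


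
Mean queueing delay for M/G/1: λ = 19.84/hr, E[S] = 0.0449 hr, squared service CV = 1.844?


ρ = λ·E[S] = 19.84·0.0449 = 0.8908
E[S²] = E[S]²(1+C_s²) = 0.0449²·(1+1.844) = 0.005734
Wq = λ·E[S²]/(2(1−ρ)) = 19.84·0.005734/(2·0.1092) = 0.52092 hr

Final: 0.52092 hr


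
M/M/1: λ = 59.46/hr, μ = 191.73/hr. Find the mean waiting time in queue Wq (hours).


ρ = 59.46/191.73 = 0.3101
Wq = ρ/(μ−λ) = 0.3101/(191.73 − 59.46) = 0.3101/132.27 = 0.002345 hr

Final: 0.002345 hr


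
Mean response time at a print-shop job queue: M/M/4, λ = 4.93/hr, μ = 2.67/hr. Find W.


a = 1.8464; ρ = 0.4616; P₀ = 0.153849
Lq = P₀·a^c·ρ/(c!(1−ρ)²) = 0.11866
Wq = Lq/λ = 0.11866/4.93 = 0.02407 hr
W = Wq + 1/μ = 0.02407 + 0.37453 = 0.39860 hr

Final: 0.39860 hr


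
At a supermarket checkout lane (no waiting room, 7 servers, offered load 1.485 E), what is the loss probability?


B(c,a) = (a^c/c!) / Σ_{k=0}^{c} a^k/k!
a^7/7! = 0.003160
Σ terms (k=0..7): 1.00000 + 1.48500 + 1.10261 + 0.54579 + 0.20263 + 0.06018 + 0.01489 + 0.003160 = 4.414266
B = 0.003160/4.414266 = 0.0007158

Final: 0.0007158


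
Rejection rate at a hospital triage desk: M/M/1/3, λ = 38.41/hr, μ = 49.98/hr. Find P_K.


ρ = λ/μ = 38.41/49.98 = 0.7685
P_K = (1−ρ)ρ^K/(1−ρ^(K+1)) = (0.2315·0.453883)/(1 − 0.348813)
= 0.105071/0.651187 = 0.161352

Final: 0.161352


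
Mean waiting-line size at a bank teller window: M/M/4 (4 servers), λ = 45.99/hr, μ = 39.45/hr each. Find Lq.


a = λ/μ = 1.1658; ρ = a/4 = 0.2914
P₀ = 0.310755
Lq = P₀·a^c·ρ / (c!·(1−ρ)²) = 0.310755·1.84699·0.2914/(24·0.50205)
= 0.01388

Final: 0.01388


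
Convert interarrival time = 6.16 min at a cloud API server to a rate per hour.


λ = 1/(interarrival time) in consistent units.
1 hour = 60 min, so λ = 60/6.16 = 9.7403 per hour

Final: 9.7403 /hr


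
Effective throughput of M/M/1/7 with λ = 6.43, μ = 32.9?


ρ = 0.1954; P_K = (1−ρ)ρ^7/(1−ρ^8) = 0.000008763
λ_eff = λ(1 − P_K) = 6.43·(1 − 0.000008763) = 6.43·0.999991 = 6.4299 /hr

Final: 6.4299 /hr


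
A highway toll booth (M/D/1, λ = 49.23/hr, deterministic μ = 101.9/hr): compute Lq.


ρ = 49.23/101.9 = 0.4831
M/D/1: Lq = ρ²/(2(1−ρ)) = 0.2334/(2·0.5169) = 0.22578

Final: 0.22578


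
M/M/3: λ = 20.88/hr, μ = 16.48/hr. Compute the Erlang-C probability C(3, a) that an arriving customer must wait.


a = λ/μ = 1.2670; ρ = a/3 = 0.4223
P₀ = 0.273491 (from M/M/c formula)
C(c,a) = [a^c/(c!(1−ρ))]·P₀ = [2.03385/(6·0.5777)]·0.273491
= 0.58680·0.273491 = 0.160484

Final: 0.160484


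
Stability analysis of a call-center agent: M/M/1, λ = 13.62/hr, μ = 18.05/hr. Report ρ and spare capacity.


Total capacity cμ = 1·18.05 = 18.05/hr
ρ = λ/(cμ) = 13.62/18.05 = 0.7546
Stable ⇔ ρ < 1: YES
Spare capacity = cμ − λ = 18.05 − 13.62 = 4.43/hr

Final: ρ = 0.7546; stable; margin = 4.43/hr


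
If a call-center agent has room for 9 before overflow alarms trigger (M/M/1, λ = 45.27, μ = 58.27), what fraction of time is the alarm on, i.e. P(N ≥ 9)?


ρ = 45.27/58.27 = 0.7769
P(N ≥ n) = ρ^n = 0.7769^9 = 0.103107

Final: 0.103107


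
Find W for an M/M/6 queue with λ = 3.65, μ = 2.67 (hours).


a = 1.3670; ρ = 0.2278; P₀ = 0.254824
Lq = P₀·a^c·ρ/(c!(1−ρ)²) = 0.0008827
Wq = Lq/λ = 0.0008827/3.65 = 0.0002418 hr
W = Wq + 1/μ = 0.0002418 + 0.37453 = 0.37477 hr

Final: 0.37477 hr


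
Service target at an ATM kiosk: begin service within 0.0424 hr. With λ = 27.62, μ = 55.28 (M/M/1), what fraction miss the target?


ρ = 27.62/55.28 = 0.4996
P(Wq > t) = ρ·e^{−(μ−λ)t} = 0.4996·e^{−1.1728}
= 0.4996·0.309504 = 0.154640

Final: 0.154640


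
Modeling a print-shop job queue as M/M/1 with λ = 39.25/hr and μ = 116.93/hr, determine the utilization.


ρ = λ/μ = 39.25/116.93 = 0.3357

Final: 0.3357


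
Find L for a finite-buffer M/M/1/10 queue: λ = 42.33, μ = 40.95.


ρ = 42.33/40.95 = 1.0337
L = ρ[1 − (K+1)ρ^K + Kρ^(K+1)] / [(1−ρ)(1−ρ^(K+1))]
Numerator: 1.0337·(1 − 11·1.392976 + 10·1.439919) = 0.079028
Denominator: (-0.03370)·(-0.439919) = 0.014825
L = 0.079028/0.014825 = 5.3307

Final: 5.3307


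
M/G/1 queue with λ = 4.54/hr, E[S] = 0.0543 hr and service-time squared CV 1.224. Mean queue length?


ρ = λ·E[S] = 4.54·0.0543 = 0.2465
Lq = ρ²(1+C_s²)/(2(1−ρ)) = 0.06077·(1+1.224)/(2·0.7535)
= 0.06077·2.2240/1.5070 = 0.08969

Final: 0.08969
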